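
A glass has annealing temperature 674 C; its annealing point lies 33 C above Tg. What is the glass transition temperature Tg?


Rearrange T_anneal = Tg + offset for Tg:
  Tg = T_anneal - offset = 674 - 33 = 641 C

641 C


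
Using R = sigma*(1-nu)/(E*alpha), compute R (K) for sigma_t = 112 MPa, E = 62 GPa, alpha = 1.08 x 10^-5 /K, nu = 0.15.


Thermal shock resistance: R = sigma * (1 - nu) / (E * alpha)
  Numerator = 112 * (1 - 0.15) = 95.2
  Denominator = 62 * 1000 * (1.08 x 10^-5) = 0.6696
  R = 95.2 / 0.6696 = 142.2 K

142.2 K


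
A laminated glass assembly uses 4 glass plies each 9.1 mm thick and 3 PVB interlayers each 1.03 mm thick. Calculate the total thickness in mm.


Total thickness = glass contribution + PVB contribution
  Glass: 4 * 9.1 = 36.4 mm
  PVB: 3 * 1.03 = 3.09 mm
  Total = 36.4 + 3.09 = 39.49 mm

39.49 mm


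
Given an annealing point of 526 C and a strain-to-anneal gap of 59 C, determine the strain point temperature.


Strain point = annealing point - difference:
  T_strain = 526 - 59 = 467 C

467 C


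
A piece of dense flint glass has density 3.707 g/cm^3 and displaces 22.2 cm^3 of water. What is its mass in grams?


Rearrange rho = m / V:
  m = rho * V
  m = 3.707 * 22.2 = 82.295 g

82.295 g


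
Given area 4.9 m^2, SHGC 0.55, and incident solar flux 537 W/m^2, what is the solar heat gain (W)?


Solar heat gain: Q = Area * SHGC * Irradiance
  Q = 4.9 * 0.55 * 537 = 1447.2 W

1447.2 W


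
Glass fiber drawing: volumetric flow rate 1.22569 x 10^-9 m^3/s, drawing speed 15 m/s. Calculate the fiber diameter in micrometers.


Cross-sectional area from continuity:
  A = Q / v = 1.22569 x 10^-9 / 15 = 8.171267 x 10^-11 m^2
Diameter from circular cross-section:
  d = sqrt(4A / pi) * 10^6 (m -> um)
  d = sqrt(4 * 8.171267 x 10^-11 / pi) * 10^6 = 10.2 um

10.2 um


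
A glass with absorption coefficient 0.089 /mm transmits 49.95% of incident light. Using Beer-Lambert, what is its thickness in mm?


Rearrange T = exp(-alpha * thickness):
  thickness = -ln(T) / alpha
  T = 49.95/100 = 0.4995
  ln(T) = -0.69415
  -ln(T) = 0.69415
  thickness = 0.69415 / 0.089 = 7.8 mm

7.8 mm


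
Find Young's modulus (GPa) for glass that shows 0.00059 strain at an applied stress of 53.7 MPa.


Young's modulus: E = stress / strain
  E = 53.7 MPa / 0.00059 = 91016.95 MPa
Convert to GPa: 91016.95 / 1000 = 91.02 GPa

91.02 GPa


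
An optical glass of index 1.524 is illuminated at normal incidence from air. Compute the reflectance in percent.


Fresnel reflectance at normal incidence:
  R = ((n - 1)/(n + 1))^2
  (n - 1)/(n + 1) = (1.524 - 1)/(1.524 + 1) = 0.207607
  R = 0.207607^2 = 0.0431007
  R(%) = 0.0431007 * 100 = 4.31%

4.31%


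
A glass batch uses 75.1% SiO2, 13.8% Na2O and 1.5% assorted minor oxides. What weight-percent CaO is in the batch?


Pieces sum to 100%:
  CaO = 100 - (SiO2 + Na2O + others)
  CaO = 100 - (75.1 + 13.8 + 1.5) = 9.6%

9.6%


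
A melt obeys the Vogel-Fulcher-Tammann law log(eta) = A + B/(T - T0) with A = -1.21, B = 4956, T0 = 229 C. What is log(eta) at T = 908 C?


VFT equation: log(eta) = A + B / (T - T0)
  T - T0 = 908 - 229 = 679
  B / (T - T0) = 4956 / 679 = 7.299
  log(eta) = -1.21 + 7.299 = 6.089

6.089


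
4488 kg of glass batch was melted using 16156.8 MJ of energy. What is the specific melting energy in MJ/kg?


Rearrange E = m * s for s:
  s = E / m
  s = 16156.8 / 4488 = 3.6 MJ/kg

3.6 MJ/kg


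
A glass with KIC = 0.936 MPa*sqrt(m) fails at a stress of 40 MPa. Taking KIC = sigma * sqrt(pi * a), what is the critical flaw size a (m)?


Rearrange KIC = sigma * sqrt(pi * a):
  sqrt(pi * a) = KIC / sigma
  sqrt(pi * a) = 0.936 / 40 = 0.0234
  a = (KIC / sigma)^2 / pi
  a = 0.0234^2 / pi = 0.0001743 m

0.0001743 m


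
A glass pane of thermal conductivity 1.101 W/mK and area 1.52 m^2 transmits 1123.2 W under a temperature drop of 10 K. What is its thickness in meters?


Fourier's law: t = k * A * dT / Q
  t = 1.101 * 1.52 * 10 / 1123.2
  t = 16.7352 / 1123.2 = 0.0149 m

0.0149 m


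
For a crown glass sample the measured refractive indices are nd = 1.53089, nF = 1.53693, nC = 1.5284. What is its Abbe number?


Abbe number formula: Vd = (nd - 1) / (nF - nC)
  nd - 1 = 1.53089 - 1 = 0.53089
  nF - nC = 1.53693 - 1.5284 = 0.00853
  Vd = 0.53089 / 0.00853 = 62.24

62.24


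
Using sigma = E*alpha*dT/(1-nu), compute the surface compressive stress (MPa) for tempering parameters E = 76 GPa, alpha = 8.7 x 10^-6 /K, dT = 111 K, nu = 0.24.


Tempering stress: sigma = E * alpha * dT / (1 - nu)
  E (MPa) = 76 * 1000 = 76000
  Numerator = 76000 * (8.7 x 10^-6) * 111 = 73.3932
  Denominator = 1 - 0.24 = 0.76
  sigma = 73.3932 / 0.76 = 96.6 MPa

96.6 MPa


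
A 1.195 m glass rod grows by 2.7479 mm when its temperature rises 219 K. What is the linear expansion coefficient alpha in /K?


Rearrange dL = alpha * L0 * dT for alpha:
  alpha = dL / (L0 * dT)
  alpha = (2.7479 / 1000) / (1.195 * 219) = 0.0000105 /K = 1.05 x 10^-5 /K

1.05 x 10^-5 /K


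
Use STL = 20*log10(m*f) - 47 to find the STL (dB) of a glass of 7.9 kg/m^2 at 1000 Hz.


Mass law: STL = 20 * log10(m * f) - 47
  m * f = 7.9 * 1000 = 7900
  log10(7900) = 3.89763
  STL = 20 * 3.89763 - 47 = 77.9526 - 47 = 31.0 dB

31.0 dB


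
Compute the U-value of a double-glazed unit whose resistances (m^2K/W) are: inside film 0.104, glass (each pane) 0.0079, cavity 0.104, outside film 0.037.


Total thermal resistance (series):
  R_total = R_in + R_glass + R_air + R_glass + R_out
  R_total = 0.104 + 0.0079 + 0.104 + 0.0079 + 0.037 = 0.2608 m^2K/W
U-value = 1 / R_total = 1 / 0.2608 = 3.834 W/m^2K

3.834 W/m^2K


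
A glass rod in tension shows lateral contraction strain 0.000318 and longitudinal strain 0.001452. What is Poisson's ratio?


Poisson's ratio: nu = lateral strain / axial strain
  nu = 0.000318 / 0.001452 = 0.219

0.219


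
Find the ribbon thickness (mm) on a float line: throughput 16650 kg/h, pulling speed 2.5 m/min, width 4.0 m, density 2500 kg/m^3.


Ribbon cross-section from mass balance:
  Volume rate = throughput / density = 16650 / 2500 = 6.66 m^3/h
  thickness = volume rate / (speed * 60 * width), i.e.
  thickness = throughput / (60 * speed * width * density) * 1000
  thickness = 16650 / (60 * 2.5 * 4.0 * 2500) * 1000 = 11.1 mm

11.1 mm


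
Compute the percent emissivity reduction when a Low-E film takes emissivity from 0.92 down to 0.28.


Percentage reduction = (1 - coated/uncoated) * 100
  Ratio = 0.28 / 0.92 = 0.3043
  Reduction = (1 - 0.3043) * 100 = 69.6%

69.6%


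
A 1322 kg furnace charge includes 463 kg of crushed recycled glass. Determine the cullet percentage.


Cullet ratio = (cullet mass / total batch mass) * 100
  Ratio = 463 / 1322 * 100 = 35.02%

35.02%


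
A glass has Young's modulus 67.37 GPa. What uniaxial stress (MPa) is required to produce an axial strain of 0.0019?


Rearrange E = sigma / epsilon:
  sigma = E * epsilon
  E (MPa) = 67.37 * 1000 = 67370
  sigma = 67370 * 0.0019 = 128.0 MPa

128.0 MPa


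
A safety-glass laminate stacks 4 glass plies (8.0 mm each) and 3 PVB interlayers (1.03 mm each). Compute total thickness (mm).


Total thickness = glass contribution + PVB contribution
  Glass: 4 * 8.0 = 32.0 mm
  PVB: 3 * 1.03 = 3.09 mm
  Total = 32.0 + 3.09 = 35.09 mm

35.09 mm


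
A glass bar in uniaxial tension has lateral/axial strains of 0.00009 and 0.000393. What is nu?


Poisson's ratio: nu = lateral strain / axial strain
  nu = 0.00009 / 0.000393 = 0.229

0.229


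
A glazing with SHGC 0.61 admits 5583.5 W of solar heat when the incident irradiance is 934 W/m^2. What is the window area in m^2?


Rearrange Q = Area * SHGC * Irradiance:
  Area = Q / (SHGC * Irradiance)
  Area = 5583.5 / (0.61 * 934) = 9.8 m^2

9.8 m^2


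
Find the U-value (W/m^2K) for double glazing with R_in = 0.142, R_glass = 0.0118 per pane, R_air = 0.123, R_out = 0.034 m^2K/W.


Total thermal resistance (series):
  R_total = R_in + R_glass + R_air + R_glass + R_out
  R_total = 0.142 + 0.0118 + 0.123 + 0.0118 + 0.034 = 0.3226 m^2K/W
U-value = 1 / R_total = 1 / 0.3226 = 3.1 W/m^2K

3.1 W/m^2K


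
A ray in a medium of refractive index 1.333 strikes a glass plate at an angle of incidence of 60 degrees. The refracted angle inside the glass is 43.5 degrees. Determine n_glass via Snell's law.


Apply Snell's law: n1 * sin(theta1) = n2 * sin(theta2)
  n2 = n1 * sin(theta1) / sin(theta2)
  sin(60) = 0.866025
  sin(43.5) = 0.688355
  n2 = 1.333 * 0.866025 / 0.688355 = 1.6771

1.6771


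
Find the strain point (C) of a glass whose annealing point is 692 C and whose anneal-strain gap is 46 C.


Strain point = annealing point - difference:
  T_strain = 692 - 46 = 646 C

646 C


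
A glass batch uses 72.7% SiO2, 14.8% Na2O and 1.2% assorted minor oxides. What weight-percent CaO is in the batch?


Pieces sum to 100%:
  CaO = 100 - (SiO2 + Na2O + others)
  CaO = 100 - (72.7 + 14.8 + 1.2) = 11.3%

11.3%


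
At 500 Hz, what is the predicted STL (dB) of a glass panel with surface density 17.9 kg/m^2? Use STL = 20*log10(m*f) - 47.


Mass law: STL = 20 * log10(m * f) - 47
  m * f = 17.9 * 500 = 8950
  log10(8950) = 3.95182
  STL = 20 * 3.95182 - 47 = 79.0364 - 47 = 32.0 dB

32.0 dB


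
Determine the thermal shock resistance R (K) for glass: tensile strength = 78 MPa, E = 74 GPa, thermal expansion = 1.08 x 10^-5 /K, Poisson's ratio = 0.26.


Thermal shock resistance: R = sigma * (1 - nu) / (E * alpha)
  Numerator = 78 * (1 - 0.26) = 57.72
  Denominator = 74 * 1000 * (1.08 x 10^-5) = 0.7992
  R = 57.72 / 0.7992 = 72.2 K

72.2 K


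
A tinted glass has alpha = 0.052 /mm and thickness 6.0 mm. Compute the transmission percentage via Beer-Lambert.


Beer-Lambert law: T = exp(-alpha * thickness)
  exponent = -0.052 * 6.0 = -0.312
  T = exp(-0.312) = 0.732
  Percentage = 0.732 * 100 = 73.2%

73.2%


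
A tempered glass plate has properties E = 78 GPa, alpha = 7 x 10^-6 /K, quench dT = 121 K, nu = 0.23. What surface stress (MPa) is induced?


Tempering stress: sigma = E * alpha * dT / (1 - nu)
  E (MPa) = 78 * 1000 = 78000
  Numerator = 78000 * (7 x 10^-6) * 121 = 66.066
  Denominator = 1 - 0.23 = 0.77
  sigma = 66.066 / 0.77 = 85.8 MPa

85.8 MPa


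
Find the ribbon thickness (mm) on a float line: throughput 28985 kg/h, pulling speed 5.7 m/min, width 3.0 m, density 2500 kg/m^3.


Ribbon cross-section from mass balance:
  Volume rate = throughput / density = 28985 / 2500 = 11.594 m^3/h
  thickness = volume rate / (speed * 60 * width), i.e.
  thickness = throughput / (60 * speed * width * density) * 1000
  thickness = 28985 / (60 * 5.7 * 3.0 * 2500) * 1000 = 11.3 mm

11.3 mm


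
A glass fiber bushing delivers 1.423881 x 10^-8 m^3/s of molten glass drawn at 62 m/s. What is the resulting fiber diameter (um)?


Cross-sectional area from continuity:
  A = Q / v = 1.423881 x 10^-8 / 62 = 2.296582 x 10^-10 m^2
Diameter from circular cross-section:
  d = sqrt(4A / pi) * 10^6 (m -> um)
  d = sqrt(4 * 2.296582 x 10^-10 / pi) * 10^6 = 17.1 um

17.1 um


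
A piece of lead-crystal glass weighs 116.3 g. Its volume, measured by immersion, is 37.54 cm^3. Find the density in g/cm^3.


Use the definition of density:
  rho = mass / volume
  rho = 116.3 / 37.54 = 3.098 g/cm^3

3.098 g/cm^3


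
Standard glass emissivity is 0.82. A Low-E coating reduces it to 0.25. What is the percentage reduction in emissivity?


Percentage reduction = (1 - coated/uncoated) * 100
  Ratio = 0.25 / 0.82 = 0.3049
  Reduction = (1 - 0.3049) * 100 = 69.5%

69.5%


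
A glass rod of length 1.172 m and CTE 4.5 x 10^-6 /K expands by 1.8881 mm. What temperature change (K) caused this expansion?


Rearrange dL = alpha * L0 * dT for dT:
  dT = dL / (alpha * L0)
  dL (m) = 1.8881 / 1000 = 0.0018881
  dT = 0.0018881 / ((4.5 x 10^-6) * 1.172) = 358.0 K

358.0 K


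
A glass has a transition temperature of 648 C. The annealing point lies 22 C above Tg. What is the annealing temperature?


The annealing temperature is Tg plus the offset:
  T_anneal = 648 + 22 = 670 C

670 C


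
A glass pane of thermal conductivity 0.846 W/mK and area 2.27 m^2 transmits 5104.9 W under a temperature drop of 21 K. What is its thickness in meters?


Fourier's law: t = k * A * dT / Q
  t = 0.846 * 2.27 * 21 / 5104.9
  t = 40.32882 / 5104.9 = 0.0079 m

0.0079 m


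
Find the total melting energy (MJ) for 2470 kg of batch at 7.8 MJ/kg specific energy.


Total energy = mass * specific energy
  E = 2470 * 7.8 = 19266 MJ

19266 MJ


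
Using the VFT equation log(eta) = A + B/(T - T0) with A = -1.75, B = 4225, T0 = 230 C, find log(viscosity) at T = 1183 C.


VFT equation: log(eta) = A + B / (T - T0)
  T - T0 = 1183 - 230 = 953
  B / (T - T0) = 4225 / 953 = 4.433
  log(eta) = -1.75 + 4.433 = 2.683

2.683


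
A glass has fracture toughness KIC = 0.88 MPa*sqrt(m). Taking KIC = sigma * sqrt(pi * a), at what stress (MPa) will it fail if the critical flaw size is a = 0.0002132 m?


Rearrange KIC = sigma * sqrt(pi * a):
  sigma = KIC / sqrt(pi * a)
  sqrt(pi * 0.0002132) = 0.02588
  sigma = 0.88 / 0.02588 = 34.0 MPa

34.0 MPa


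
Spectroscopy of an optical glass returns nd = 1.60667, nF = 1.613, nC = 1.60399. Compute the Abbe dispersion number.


Abbe number formula: Vd = (nd - 1) / (nF - nC)
  nd - 1 = 1.60667 - 1 = 0.60667
  nF - nC = 1.613 - 1.60399 = 0.00901
  Vd = 0.60667 / 0.00901 = 67.33

67.33


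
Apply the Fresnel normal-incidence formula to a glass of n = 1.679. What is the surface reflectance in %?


Fresnel reflectance at normal incidence:
  R = ((n - 1)/(n + 1))^2
  (n - 1)/(n + 1) = (1.679 - 1)/(1.679 + 1) = 0.253453
  R = 0.253453^2 = 0.0642384
  R(%) = 0.0642384 * 100 = 6.424%

6.424%


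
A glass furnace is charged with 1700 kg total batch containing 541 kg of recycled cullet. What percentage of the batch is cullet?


Cullet ratio = (cullet mass / total batch mass) * 100
  Ratio = 541 / 1700 * 100 = 31.82%

31.82%


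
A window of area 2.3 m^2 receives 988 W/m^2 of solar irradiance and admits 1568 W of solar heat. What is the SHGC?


Rearrange Q = Area * SHGC * Irradiance:
  SHGC = Q / (Area * Irradiance)
  SHGC = 1568 / (2.3 * 988) = 0.69

0.69


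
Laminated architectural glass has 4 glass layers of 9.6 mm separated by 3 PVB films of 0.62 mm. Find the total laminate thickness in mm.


Total thickness = glass contribution + PVB contribution
  Glass: 4 * 9.6 = 38.4 mm
  PVB: 3 * 0.62 = 1.86 mm
  Total = 38.4 + 1.86 = 40.26 mm

40.26 mm


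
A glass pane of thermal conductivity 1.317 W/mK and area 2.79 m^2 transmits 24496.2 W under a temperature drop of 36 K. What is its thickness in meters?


Fourier's law: t = k * A * dT / Q
  t = 1.317 * 2.79 * 36 / 24496.2
  t = 132.27948 / 24496.2 = 0.0054 m

0.0054 m


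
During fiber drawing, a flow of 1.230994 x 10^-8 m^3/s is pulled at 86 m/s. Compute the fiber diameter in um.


Cross-sectional area from continuity:
  A = Q / v = 1.230994 x 10^-8 / 86 = 1.431388 x 10^-10 m^2
Diameter from circular cross-section:
  d = sqrt(4A / pi) * 10^6 (m -> um)
  d = sqrt(4 * 1.431388 x 10^-10 / pi) * 10^6 = 13.5 um

13.5 um


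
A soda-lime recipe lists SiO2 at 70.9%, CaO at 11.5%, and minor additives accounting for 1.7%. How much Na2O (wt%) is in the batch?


Pieces sum to 100%:
  Na2O = 100 - (SiO2 + CaO + others)
  Na2O = 100 - (70.9 + 11.5 + 1.7) = 15.9%

15.9%


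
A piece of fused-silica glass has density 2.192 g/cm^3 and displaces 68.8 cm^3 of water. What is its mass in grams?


Rearrange rho = m / V:
  m = rho * V
  m = 2.192 * 68.8 = 150.81 g

150.81 g


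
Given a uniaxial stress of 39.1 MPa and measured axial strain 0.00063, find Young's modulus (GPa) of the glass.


Young's modulus: E = stress / strain
  E = 39.1 MPa / 0.00063 = 62063.49 MPa
Convert to GPa: 62063.49 / 1000 = 62.06 GPa

62.06 GPa


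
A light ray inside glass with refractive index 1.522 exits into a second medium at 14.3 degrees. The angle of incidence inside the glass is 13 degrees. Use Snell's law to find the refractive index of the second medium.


Apply Snell's law: n1 * sin(theta1) = n2 * sin(theta2)
  n2 = n1 * sin(theta1) / sin(theta2)
  sin(13) = 0.224951
  sin(14.3) = 0.246999
  n2 = 1.522 * 0.224951 / 0.246999 = 1.3861

1.3861


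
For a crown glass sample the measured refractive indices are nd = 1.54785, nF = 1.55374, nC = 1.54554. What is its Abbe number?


Abbe number formula: Vd = (nd - 1) / (nF - nC)
  nd - 1 = 1.54785 - 1 = 0.54785
  nF - nC = 1.55374 - 1.54554 = 0.0082
  Vd = 0.54785 / 0.0082 = 66.81

66.81


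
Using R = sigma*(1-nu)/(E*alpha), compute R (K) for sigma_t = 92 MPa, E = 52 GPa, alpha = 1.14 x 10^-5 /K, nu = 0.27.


Thermal shock resistance: R = sigma * (1 - nu) / (E * alpha)
  Numerator = 92 * (1 - 0.27) = 67.16
  Denominator = 52 * 1000 * (1.14 x 10^-5) = 0.5928
  R = 67.16 / 0.5928 = 113.3 K

113.3 K


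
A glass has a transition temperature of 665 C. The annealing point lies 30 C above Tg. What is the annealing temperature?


The annealing temperature is Tg plus the offset:
  T_anneal = 665 + 30 = 695 C

695 C


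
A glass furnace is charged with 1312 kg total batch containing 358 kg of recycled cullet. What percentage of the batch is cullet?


Cullet ratio = (cullet mass / total batch mass) * 100
  Ratio = 358 / 1312 * 100 = 27.29%

27.29%


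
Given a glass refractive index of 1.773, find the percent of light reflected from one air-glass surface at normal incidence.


Fresnel reflectance at normal incidence:
  R = ((n - 1)/(n + 1))^2
  (n - 1)/(n + 1) = (1.773 - 1)/(1.773 + 1) = 0.278759
  R = 0.278759^2 = 0.0777066
  R(%) = 0.0777066 * 100 = 7.771%

7.771%


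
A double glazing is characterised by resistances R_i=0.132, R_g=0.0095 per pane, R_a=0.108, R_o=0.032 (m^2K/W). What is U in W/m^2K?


Total thermal resistance (series):
  R_total = R_in + R_glass + R_air + R_glass + R_out
  R_total = 0.132 + 0.0095 + 0.108 + 0.0095 + 0.032 = 0.291 m^2K/W
U-value = 1 / R_total = 1 / 0.291 = 3.436 W/m^2K

3.436 W/m^2K


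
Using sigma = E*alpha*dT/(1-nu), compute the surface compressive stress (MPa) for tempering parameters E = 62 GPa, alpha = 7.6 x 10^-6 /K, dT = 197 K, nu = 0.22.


Tempering stress: sigma = E * alpha * dT / (1 - nu)
  E (MPa) = 62 * 1000 = 62000
  Numerator = 62000 * (7.6 x 10^-6) * 197 = 92.8264
  Denominator = 1 - 0.22 = 0.78
  sigma = 92.8264 / 0.78 = 119.0 MPa

119.0 MPa


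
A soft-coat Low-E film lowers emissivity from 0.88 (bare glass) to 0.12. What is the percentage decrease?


Percentage reduction = (1 - coated/uncoated) * 100
  Ratio = 0.12 / 0.88 = 0.1364
  Reduction = (1 - 0.1364) * 100 = 86.4%

86.4%


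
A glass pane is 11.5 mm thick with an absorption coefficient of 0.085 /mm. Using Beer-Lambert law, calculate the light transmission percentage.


Beer-Lambert law: T = exp(-alpha * thickness)
  exponent = -0.085 * 11.5 = -0.9775
  T = exp(-0.9775) = 0.3763
  Percentage = 0.3763 * 100 = 37.63%

37.63%


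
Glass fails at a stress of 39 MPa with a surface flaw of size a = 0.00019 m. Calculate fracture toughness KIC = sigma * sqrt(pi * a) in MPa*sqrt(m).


Fracture toughness: KIC = sigma * sqrt(pi * a)
  pi * a = pi * 0.00019 = 0.000596903
  sqrt(pi * a) = 0.024432
  KIC = 39 * 0.024432 = 0.953 MPa*sqrt(m)

0.953 MPa*sqrt(m)


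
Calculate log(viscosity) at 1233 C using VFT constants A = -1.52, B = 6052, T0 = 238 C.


VFT equation: log(eta) = A + B / (T - T0)
  T - T0 = 1233 - 238 = 995
  B / (T - T0) = 6052 / 995 = 6.082
  log(eta) = -1.52 + 6.082 = 4.562

4.562


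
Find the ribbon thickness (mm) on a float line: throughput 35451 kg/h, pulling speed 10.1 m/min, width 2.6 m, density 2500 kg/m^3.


Ribbon cross-section from mass balance:
  Volume rate = throughput / density = 35451 / 2500 = 14.1804 m^3/h
  thickness = volume rate / (speed * 60 * width), i.e.
  thickness = throughput / (60 * speed * width * density) * 1000
  thickness = 35451 / (60 * 10.1 * 2.6 * 2500) * 1000 = 9.0 mm

9.0 mm


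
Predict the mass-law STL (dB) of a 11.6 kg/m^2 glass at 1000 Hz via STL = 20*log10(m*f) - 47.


Mass law: STL = 20 * log10(m * f) - 47
  m * f = 11.6 * 1000 = 11600
  log10(11600) = 4.06446
  STL = 20 * 4.06446 - 47 = 81.2892 - 47 = 34.3 dB

34.3 dB


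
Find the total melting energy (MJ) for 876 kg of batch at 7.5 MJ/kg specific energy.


Total energy = mass * specific energy
  E = 876 * 7.5 = 6570 MJ

6570 MJ


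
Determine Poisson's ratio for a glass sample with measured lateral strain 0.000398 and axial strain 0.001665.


Poisson's ratio: nu = lateral strain / axial strain
  nu = 0.000398 / 0.001665 = 0.239

0.239


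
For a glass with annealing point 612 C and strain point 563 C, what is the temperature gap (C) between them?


Gap = T_anneal - T_strain:
  gap = 612 - 563 = 49 C

49 C


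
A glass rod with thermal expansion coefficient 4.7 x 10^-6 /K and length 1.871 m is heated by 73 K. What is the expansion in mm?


Thermal expansion formula: dL = alpha * L0 * dT
  dL = (4.7 x 10^-6) * 1.871 * 73 = 0.00064194 m
Convert to mm: 0.00064194 * 1000 = 0.6419 mm

0.6419 mm


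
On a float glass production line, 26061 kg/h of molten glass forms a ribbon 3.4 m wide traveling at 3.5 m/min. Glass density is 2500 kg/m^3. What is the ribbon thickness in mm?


Ribbon cross-section from mass balance:
  Volume rate = throughput / density = 26061 / 2500 = 10.4244 m^3/h
  thickness = volume rate / (speed * 60 * width), i.e.
  thickness = throughput / (60 * speed * width * density) * 1000
  thickness = 26061 / (60 * 3.5 * 3.4 * 2500) * 1000 = 14.6 mm

14.6 mm


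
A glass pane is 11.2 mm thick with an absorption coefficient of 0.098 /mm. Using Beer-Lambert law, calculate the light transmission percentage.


Beer-Lambert law: T = exp(-alpha * thickness)
  exponent = -0.098 * 11.2 = -1.0976
  T = exp(-1.0976) = 0.3337
  Percentage = 0.3337 * 100 = 33.37%

33.37%


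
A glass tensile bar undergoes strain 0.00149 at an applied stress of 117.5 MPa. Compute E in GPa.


Young's modulus: E = stress / strain
  E = 117.5 MPa / 0.00149 = 78859.06 MPa
Convert to GPa: 78859.06 / 1000 = 78.86 GPa

78.86 GPa


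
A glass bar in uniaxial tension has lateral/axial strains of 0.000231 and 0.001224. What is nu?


Poisson's ratio: nu = lateral strain / axial strain
  nu = 0.000231 / 0.001224 = 0.1887

0.1887


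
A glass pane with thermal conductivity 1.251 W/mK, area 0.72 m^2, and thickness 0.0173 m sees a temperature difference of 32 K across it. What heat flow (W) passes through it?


Fourier's law: Q = k * A * dT / t
  Q = 1.251 * 0.72 * 32 / 0.0173
  Q = 28.82304 / 0.0173 = 1666.1 W

1666.1 W


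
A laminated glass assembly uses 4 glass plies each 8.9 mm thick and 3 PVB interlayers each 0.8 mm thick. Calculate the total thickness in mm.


Total thickness = glass contribution + PVB contribution
  Glass: 4 * 8.9 = 35.6 mm
  PVB: 3 * 0.8 = 2.4 mm
  Total = 35.6 + 2.4 = 38.0 mm

38.0 mm


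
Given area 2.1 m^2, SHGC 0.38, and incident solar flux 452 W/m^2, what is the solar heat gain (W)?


Solar heat gain: Q = Area * SHGC * Irradiance
  Q = 2.1 * 0.38 * 452 = 360.7 W

360.7 W


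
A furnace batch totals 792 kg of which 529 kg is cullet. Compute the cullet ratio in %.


Cullet ratio = (cullet mass / total batch mass) * 100
  Ratio = 529 / 792 * 100 = 66.79%

66.79%


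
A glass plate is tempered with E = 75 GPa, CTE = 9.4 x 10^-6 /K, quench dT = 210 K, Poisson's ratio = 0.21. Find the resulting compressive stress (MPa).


Tempering stress: sigma = E * alpha * dT / (1 - nu)
  E (MPa) = 75 * 1000 = 75000
  Numerator = 75000 * (9.4 x 10^-6) * 210 = 148.05
  Denominator = 1 - 0.21 = 0.79
  sigma = 148.05 / 0.79 = 187.4 MPa

187.4 MPa


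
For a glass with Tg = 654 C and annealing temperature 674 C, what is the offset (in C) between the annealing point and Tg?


Offset = T_anneal - Tg:
  offset = 674 - 654 = 20 C

20 C


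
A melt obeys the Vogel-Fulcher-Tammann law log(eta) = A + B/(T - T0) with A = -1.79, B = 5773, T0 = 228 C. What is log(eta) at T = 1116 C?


VFT equation: log(eta) = A + B / (T - T0)
  T - T0 = 1116 - 228 = 888
  B / (T - T0) = 5773 / 888 = 6.501
  log(eta) = -1.79 + 6.501 = 4.711

4.711


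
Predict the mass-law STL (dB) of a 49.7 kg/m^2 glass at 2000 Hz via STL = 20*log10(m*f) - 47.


Mass law: STL = 20 * log10(m * f) - 47
  m * f = 49.7 * 2000 = 99400
  log10(99400) = 4.99739
  STL = 20 * 4.99739 - 47 = 99.9478 - 47 = 52.9 dB

52.9 dB


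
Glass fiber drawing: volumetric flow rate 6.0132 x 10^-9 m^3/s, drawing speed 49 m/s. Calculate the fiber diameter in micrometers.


Cross-sectional area from continuity:
  A = Q / v = 6.0132 x 10^-9 / 49 = 1.227184 x 10^-10 m^2
Diameter from circular cross-section:
  d = sqrt(4A / pi) * 10^6 (m -> um)
  d = sqrt(4 * 1.227184 x 10^-10 / pi) * 10^6 = 12.5 um

12.5 um


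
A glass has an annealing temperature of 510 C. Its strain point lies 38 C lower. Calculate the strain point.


Strain point = annealing point - difference:
  T_strain = 510 - 38 = 472 C

472 C


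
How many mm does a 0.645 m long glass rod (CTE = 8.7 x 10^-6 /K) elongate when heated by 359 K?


Thermal expansion formula: dL = alpha * L0 * dT
  dL = (8.7 x 10^-6) * 0.645 * 359 = 0.00201453 m
Convert to mm: 0.00201453 * 1000 = 2.0145 mm

2.0145 mm


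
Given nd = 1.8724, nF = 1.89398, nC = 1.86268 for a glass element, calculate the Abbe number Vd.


Abbe number formula: Vd = (nd - 1) / (nF - nC)
  nd - 1 = 1.8724 - 1 = 0.8724
  nF - nC = 1.89398 - 1.86268 = 0.0313
  Vd = 0.8724 / 0.0313 = 27.87

27.87


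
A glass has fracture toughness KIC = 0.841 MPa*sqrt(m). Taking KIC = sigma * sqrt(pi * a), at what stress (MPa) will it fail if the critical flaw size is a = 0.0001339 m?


Rearrange KIC = sigma * sqrt(pi * a):
  sigma = KIC / sqrt(pi * a)
  sqrt(pi * 0.0001339) = 0.02051
  sigma = 0.841 / 0.02051 = 41.0 MPa

41.0 MPa


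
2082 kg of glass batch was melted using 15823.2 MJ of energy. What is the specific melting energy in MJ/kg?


Rearrange E = m * s for s:
  s = E / m
  s = 15823.2 / 2082 = 7.6 MJ/kg

7.6 MJ/kg


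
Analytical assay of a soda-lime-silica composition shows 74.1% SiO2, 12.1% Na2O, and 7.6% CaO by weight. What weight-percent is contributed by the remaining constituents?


Sum the three major oxides:
  SiO2 + Na2O + CaO = 74.1 + 12.1 + 7.6 = 93.8%
Subtract from 100%:
  Others = 100 - 93.8 = 6.2%

6.2%


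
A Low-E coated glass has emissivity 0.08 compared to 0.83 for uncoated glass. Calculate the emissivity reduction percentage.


Percentage reduction = (1 - coated/uncoated) * 100
  Ratio = 0.08 / 0.83 = 0.0964
  Reduction = (1 - 0.0964) * 100 = 90.4%

90.4%


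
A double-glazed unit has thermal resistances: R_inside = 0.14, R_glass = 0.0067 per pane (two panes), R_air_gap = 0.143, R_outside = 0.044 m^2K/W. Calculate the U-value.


Total thermal resistance (series):
  R_total = R_in + R_glass + R_air + R_glass + R_out
  R_total = 0.14 + 0.0067 + 0.143 + 0.0067 + 0.044 = 0.3404 m^2K/W
U-value = 1 / R_total = 1 / 0.3404 = 2.938 W/m^2K

2.938 W/m^2K


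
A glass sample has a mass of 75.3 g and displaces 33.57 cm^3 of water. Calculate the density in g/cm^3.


Use the definition of density:
  rho = mass / volume
  rho = 75.3 / 33.57 = 2.243 g/cm^3

2.243 g/cm^3


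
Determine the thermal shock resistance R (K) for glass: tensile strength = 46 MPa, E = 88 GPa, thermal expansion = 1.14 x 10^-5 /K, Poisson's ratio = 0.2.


Thermal shock resistance: R = sigma * (1 - nu) / (E * alpha)
  Numerator = 46 * (1 - 0.2) = 36.8
  Denominator = 88 * 1000 * (1.14 x 10^-5) = 1.0032
  R = 36.8 / 1.0032 = 36.7 K

36.7 K


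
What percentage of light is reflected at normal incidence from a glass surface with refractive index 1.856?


Fresnel reflectance at normal incidence:
  R = ((n - 1)/(n + 1))^2
  (n - 1)/(n + 1) = (1.856 - 1)/(1.856 + 1) = 0.29972
  R = 0.29972^2 = 0.0898321
  R(%) = 0.0898321 * 100 = 8.983%

8.983%


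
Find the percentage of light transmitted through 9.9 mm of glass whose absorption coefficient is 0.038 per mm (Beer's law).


Beer-Lambert law: T = exp(-alpha * thickness)
  exponent = -0.038 * 9.9 = -0.3762
  T = exp(-0.3762) = 0.6865
  Percentage = 0.6865 * 100 = 68.65%

68.65%


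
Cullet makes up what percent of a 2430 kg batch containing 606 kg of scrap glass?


Cullet ratio = (cullet mass / total batch mass) * 100
  Ratio = 606 / 2430 * 100 = 24.94%

24.94%


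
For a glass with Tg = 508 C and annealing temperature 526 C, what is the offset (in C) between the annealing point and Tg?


Offset = T_anneal - Tg:
  offset = 526 - 508 = 18 C

18 C


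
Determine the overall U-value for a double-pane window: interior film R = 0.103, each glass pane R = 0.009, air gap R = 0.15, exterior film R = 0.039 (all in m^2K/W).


Total thermal resistance (series):
  R_total = R_in + R_glass + R_air + R_glass + R_out
  R_total = 0.103 + 0.009 + 0.15 + 0.009 + 0.039 = 0.31 m^2K/W
U-value = 1 / R_total = 1 / 0.31 = 3.226 W/m^2K

3.226 W/m^2K


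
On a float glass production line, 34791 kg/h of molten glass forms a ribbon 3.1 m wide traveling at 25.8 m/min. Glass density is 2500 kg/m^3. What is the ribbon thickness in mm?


Ribbon cross-section from mass balance:
  Volume rate = throughput / density = 34791 / 2500 = 13.9164 m^3/h
  thickness = volume rate / (speed * 60 * width), i.e.
  thickness = throughput / (60 * speed * width * density) * 1000
  thickness = 34791 / (60 * 25.8 * 3.1 * 2500) * 1000 = 2.9 mm

2.9 mm


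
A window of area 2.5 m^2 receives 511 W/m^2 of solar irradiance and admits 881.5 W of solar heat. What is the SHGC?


Rearrange Q = Area * SHGC * Irradiance:
  SHGC = Q / (Area * Irradiance)
  SHGC = 881.5 / (2.5 * 511) = 0.69

0.69


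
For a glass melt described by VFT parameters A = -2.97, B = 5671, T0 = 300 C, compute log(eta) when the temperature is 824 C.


VFT equation: log(eta) = A + B / (T - T0)
  T - T0 = 824 - 300 = 524
  B / (T - T0) = 5671 / 524 = 10.823
  log(eta) = -2.97 + 10.823 = 7.853

7.853


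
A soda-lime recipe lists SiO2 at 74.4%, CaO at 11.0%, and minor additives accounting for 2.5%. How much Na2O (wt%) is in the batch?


Pieces sum to 100%:
  Na2O = 100 - (SiO2 + CaO + others)
  Na2O = 100 - (74.4 + 11.0 + 2.5) = 12.1%

12.1%


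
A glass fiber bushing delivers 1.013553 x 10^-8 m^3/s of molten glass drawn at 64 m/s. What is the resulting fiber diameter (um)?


Cross-sectional area from continuity:
  A = Q / v = 1.013553 x 10^-8 / 64 = 1.583677 x 10^-10 m^2
Diameter from circular cross-section:
  d = sqrt(4A / pi) * 10^6 (m -> um)
  d = sqrt(4 * 1.583677 x 10^-10 / pi) * 10^6 = 14.2 um

14.2 um


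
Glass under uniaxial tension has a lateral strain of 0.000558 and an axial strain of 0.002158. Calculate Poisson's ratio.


Poisson's ratio: nu = lateral strain / axial strain
  nu = 0.000558 / 0.002158 = 0.2586

0.2586


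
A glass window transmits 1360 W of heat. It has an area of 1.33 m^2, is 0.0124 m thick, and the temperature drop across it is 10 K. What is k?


Fourier's law rearranged: k = Q * t / (A * dT)
  Numerator = 1360 * 0.0124 = 16.864
  Denominator = 1.33 * 10 = 13.3
  k = 16.864 / 13.3 = 1.268 W/mK

1.268 W/mK


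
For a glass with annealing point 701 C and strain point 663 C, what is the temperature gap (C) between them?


Gap = T_anneal - T_strain:
  gap = 701 - 663 = 38 C

38 C


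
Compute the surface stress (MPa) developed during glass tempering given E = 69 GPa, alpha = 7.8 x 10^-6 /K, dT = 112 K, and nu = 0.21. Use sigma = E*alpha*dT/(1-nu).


Tempering stress: sigma = E * alpha * dT / (1 - nu)
  E (MPa) = 69 * 1000 = 69000
  Numerator = 69000 * (7.8 x 10^-6) * 112 = 60.2784
  Denominator = 1 - 0.21 = 0.79
  sigma = 60.2784 / 0.79 = 76.3 MPa

76.3 MPa


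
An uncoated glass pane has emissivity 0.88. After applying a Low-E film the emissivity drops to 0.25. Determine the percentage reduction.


Percentage reduction = (1 - coated/uncoated) * 100
  Ratio = 0.25 / 0.88 = 0.2841
  Reduction = (1 - 0.2841) * 100 = 71.6%

71.6%


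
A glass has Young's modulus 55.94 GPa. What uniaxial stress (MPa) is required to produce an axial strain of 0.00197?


Rearrange E = sigma / epsilon:
  sigma = E * epsilon
  E (MPa) = 55.94 * 1000 = 55940
  sigma = 55940 * 0.00197 = 110.2 MPa

110.2 MPa


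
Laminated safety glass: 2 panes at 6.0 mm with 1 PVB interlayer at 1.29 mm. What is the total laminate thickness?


Total thickness = glass contribution + PVB contribution
  Glass: 2 * 6.0 = 12.0 mm
  PVB: 1 * 1.29 = 1.29 mm
  Total = 12.0 + 1.29 = 13.29 mm

13.29 mm


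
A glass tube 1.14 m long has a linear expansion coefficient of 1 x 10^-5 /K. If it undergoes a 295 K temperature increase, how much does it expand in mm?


Thermal expansion formula: dL = alpha * L0 * dT
  dL = (1 x 10^-5) * 1.14 * 295 = 0.003363 m
Convert to mm: 0.003363 * 1000 = 3.363 mm

3.363 mm


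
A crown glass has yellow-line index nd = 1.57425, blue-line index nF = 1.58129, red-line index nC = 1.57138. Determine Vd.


Abbe number formula: Vd = (nd - 1) / (nF - nC)
  nd - 1 = 1.57425 - 1 = 0.57425
  nF - nC = 1.58129 - 1.57138 = 0.00991
  Vd = 0.57425 / 0.00991 = 57.95

57.95


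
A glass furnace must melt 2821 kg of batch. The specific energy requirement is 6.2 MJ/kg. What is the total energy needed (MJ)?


Total energy = mass * specific energy
  E = 2821 * 6.2 = 17490.2 MJ

17490.2 MJ


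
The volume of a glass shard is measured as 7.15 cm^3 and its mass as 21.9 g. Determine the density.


Use the definition of density:
  rho = mass / volume
  rho = 21.9 / 7.15 = 3.063 g/cm^3

3.063 g/cm^3


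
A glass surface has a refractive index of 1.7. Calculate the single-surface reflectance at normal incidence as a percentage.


Fresnel reflectance at normal incidence:
  R = ((n - 1)/(n + 1))^2
  (n - 1)/(n + 1) = (1.7 - 1)/(1.7 + 1) = 0.259259
  R = 0.259259^2 = 0.0672152
  R(%) = 0.0672152 * 100 = 6.722%

6.722%


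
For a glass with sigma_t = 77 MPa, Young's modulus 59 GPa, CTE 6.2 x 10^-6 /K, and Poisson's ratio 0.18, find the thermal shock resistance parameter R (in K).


Thermal shock resistance: R = sigma * (1 - nu) / (E * alpha)
  Numerator = 77 * (1 - 0.18) = 63.14
  Denominator = 59 * 1000 * (6.2 x 10^-6) = 0.3658
  R = 63.14 / 0.3658 = 172.6 K

172.6 K


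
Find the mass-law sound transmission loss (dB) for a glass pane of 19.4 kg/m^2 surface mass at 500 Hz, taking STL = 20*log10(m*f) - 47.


Mass law: STL = 20 * log10(m * f) - 47
  m * f = 19.4 * 500 = 9700
  log10(9700) = 3.98677
  STL = 20 * 3.98677 - 47 = 79.7354 - 47 = 32.7 dB

32.7 dB


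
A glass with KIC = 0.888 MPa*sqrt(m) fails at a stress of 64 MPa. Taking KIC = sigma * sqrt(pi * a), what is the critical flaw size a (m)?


Rearrange KIC = sigma * sqrt(pi * a):
  sqrt(pi * a) = KIC / sigma
  sqrt(pi * a) = 0.888 / 64 = 0.013875
  a = (KIC / sigma)^2 / pi
  a = 0.013875^2 / pi = 0.0000613 m

0.0000613 m


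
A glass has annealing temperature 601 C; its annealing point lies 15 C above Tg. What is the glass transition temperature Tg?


Rearrange T_anneal = Tg + offset for Tg:
  Tg = T_anneal - offset = 601 - 15 = 586 C

586 C


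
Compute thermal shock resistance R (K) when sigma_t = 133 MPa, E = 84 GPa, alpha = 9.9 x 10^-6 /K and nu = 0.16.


Thermal shock resistance: R = sigma * (1 - nu) / (E * alpha)
  Numerator = 133 * (1 - 0.16) = 111.72
  Denominator = 84 * 1000 * (9.9 x 10^-6) = 0.8316
  R = 111.72 / 0.8316 = 134.3 K

134.3 K


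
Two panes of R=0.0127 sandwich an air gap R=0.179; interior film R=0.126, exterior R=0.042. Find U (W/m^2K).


Total thermal resistance (series):
  R_total = R_in + R_glass + R_air + R_glass + R_out
  R_total = 0.126 + 0.0127 + 0.179 + 0.0127 + 0.042 = 0.3724 m^2K/W
U-value = 1 / R_total = 1 / 0.3724 = 2.685 W/m^2K

2.685 W/m^2K


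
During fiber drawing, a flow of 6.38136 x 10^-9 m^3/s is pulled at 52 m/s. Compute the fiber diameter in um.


Cross-sectional area from continuity:
  A = Q / v = 6.38136 x 10^-9 / 52 = 1.227185 x 10^-10 m^2
Diameter from circular cross-section:
  d = sqrt(4A / pi) * 10^6 (m -> um)
  d = sqrt(4 * 1.227185 x 10^-10 / pi) * 10^6 = 12.5 um

12.5 um


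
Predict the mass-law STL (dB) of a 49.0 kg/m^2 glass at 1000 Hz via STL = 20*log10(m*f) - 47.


Mass law: STL = 20 * log10(m * f) - 47
  m * f = 49.0 * 1000 = 49000
  log10(49000) = 4.6902
  STL = 20 * 4.6902 - 47 = 93.804 - 47 = 46.8 dB

46.8 dB


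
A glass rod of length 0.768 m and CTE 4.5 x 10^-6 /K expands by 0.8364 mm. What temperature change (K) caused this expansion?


Rearrange dL = alpha * L0 * dT for dT:
  dT = dL / (alpha * L0)
  dL (m) = 0.8364 / 1000 = 0.0008364
  dT = 0.0008364 / ((4.5 x 10^-6) * 0.768) = 242.0 K

242.0 K


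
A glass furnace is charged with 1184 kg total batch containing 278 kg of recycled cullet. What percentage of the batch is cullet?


Cullet ratio = (cullet mass / total batch mass) * 100
  Ratio = 278 / 1184 * 100 = 23.48%

23.48%


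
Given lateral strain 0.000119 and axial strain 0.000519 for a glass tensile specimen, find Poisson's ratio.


Poisson's ratio: nu = lateral strain / axial strain
  nu = 0.000119 / 0.000519 = 0.2293

0.2293


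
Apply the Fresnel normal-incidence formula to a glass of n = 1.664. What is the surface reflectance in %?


Fresnel reflectance at normal incidence:
  R = ((n - 1)/(n + 1))^2
  (n - 1)/(n + 1) = (1.664 - 1)/(1.664 + 1) = 0.249249
  R = 0.249249^2 = 0.0621251
  R(%) = 0.0621251 * 100 = 6.213%

6.213%


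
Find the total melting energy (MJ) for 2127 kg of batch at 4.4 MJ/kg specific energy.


Total energy = mass * specific energy
  E = 2127 * 4.4 = 9358.8 MJ

9358.8 MJ


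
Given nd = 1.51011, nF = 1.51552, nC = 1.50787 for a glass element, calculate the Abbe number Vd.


Abbe number formula: Vd = (nd - 1) / (nF - nC)
  nd - 1 = 1.51011 - 1 = 0.51011
  nF - nC = 1.51552 - 1.50787 = 0.00765
  Vd = 0.51011 / 0.00765 = 66.68

66.68


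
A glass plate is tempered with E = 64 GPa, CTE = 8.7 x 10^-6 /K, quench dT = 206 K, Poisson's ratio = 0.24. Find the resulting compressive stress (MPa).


Tempering stress: sigma = E * alpha * dT / (1 - nu)
  E (MPa) = 64 * 1000 = 64000
  Numerator = 64000 * (8.7 x 10^-6) * 206 = 114.7008
  Denominator = 1 - 0.24 = 0.76
  sigma = 114.7008 / 0.76 = 150.9 MPa

150.9 MPa


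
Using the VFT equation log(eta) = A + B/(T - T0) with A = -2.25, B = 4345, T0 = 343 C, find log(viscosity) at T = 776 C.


VFT equation: log(eta) = A + B / (T - T0)
  T - T0 = 776 - 343 = 433
  B / (T - T0) = 4345 / 433 = 10.035
  log(eta) = -2.25 + 10.035 = 7.785

7.785


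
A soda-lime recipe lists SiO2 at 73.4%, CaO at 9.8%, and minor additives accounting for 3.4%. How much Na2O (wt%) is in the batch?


Pieces sum to 100%:
  Na2O = 100 - (SiO2 + CaO + others)
  Na2O = 100 - (73.4 + 9.8 + 3.4) = 13.4%

13.4%


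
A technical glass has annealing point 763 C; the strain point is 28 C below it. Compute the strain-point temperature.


Strain point = annealing point - difference:
  T_strain = 763 - 28 = 735 C

735 C


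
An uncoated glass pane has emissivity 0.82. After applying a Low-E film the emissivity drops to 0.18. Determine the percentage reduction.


Percentage reduction = (1 - coated/uncoated) * 100
  Ratio = 0.18 / 0.82 = 0.2195
  Reduction = (1 - 0.2195) * 100 = 78.0%

78.0%


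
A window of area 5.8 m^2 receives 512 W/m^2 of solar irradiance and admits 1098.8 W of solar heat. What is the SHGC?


Rearrange Q = Area * SHGC * Irradiance:
  SHGC = Q / (Area * Irradiance)
  SHGC = 1098.8 / (5.8 * 512) = 0.37

0.37


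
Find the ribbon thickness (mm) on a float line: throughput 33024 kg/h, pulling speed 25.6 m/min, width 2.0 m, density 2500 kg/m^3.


Ribbon cross-section from mass balance:
  Volume rate = throughput / density = 33024 / 2500 = 13.2096 m^3/h
  thickness = volume rate / (speed * 60 * width), i.e.
  thickness = throughput / (60 * speed * width * density) * 1000
  thickness = 33024 / (60 * 25.6 * 2.0 * 2500) * 1000 = 4.3 mm

4.3 mm
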